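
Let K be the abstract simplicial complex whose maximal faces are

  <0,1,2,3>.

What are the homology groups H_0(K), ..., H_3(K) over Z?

K has 4 vertices, 6 edges, 4 triangles, 1 3-simplex.
rank ∂_0 = 0, rank ∂_1 = 3 ⇒ b_0 = 4 − 0 − 3 = 1; all invariant factors of ∂_1 are 1 so no torsion. So H_0 ≅ Z.
rank ∂_1 = 3, rank ∂_2 = 3 ⇒ b_1 = 6 − 3 − 3 = 0; all invariant factors of ∂_2 are 1 so no torsion. So H_1 ≅ 0.
rank ∂_2 = 3, rank ∂_3 = 1 ⇒ b_2 = 4 − 3 − 1 = 0; all invariant factors of ∂_3 are 1 so no torsion. So H_2 ≅ 0.
rank ∂_3 = 1, rank ∂_4 = 0 ⇒ b_3 = 1 − 1 − 0 = 0. So H_3 ≅ 0.

H_0 ≅ Z,  H_1 = 0,  H_2 = 0,  H_3 = 0.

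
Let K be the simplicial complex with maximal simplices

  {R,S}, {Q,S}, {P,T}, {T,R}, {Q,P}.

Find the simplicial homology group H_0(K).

H_0 = Z.

Fix the vertex order P < Q < R < S < T and write every simplex with vertices in increasing order. Then dim K = 1 and the simplices of K are:

  0-simplices (5): P, Q, R, S, T
  1-simplices (5): PQ, PT, QS, RS, RT

so the chain groups are C_0 ≅ Z^5, C_1 ≅ Z^5.

Boundary ∂_1: C_1 → C_0 sends each edge [p,q] (with p < q) to q − p. For instance
  ∂PT = T − P.
The resulting 5×5 matrix has rank 4, and its Smith normal form has invariant factors (1,1,1,1).

Reading off H_k = ker ∂_k / im ∂_{k+1}:

  H_0: rank C_0 − rank ∂_1 = 5 − 4 = 1, and the invariant factors of ∂_1 are all 1, so H_0 ≅ Z.

(K is a triangulation of the circle S^1.)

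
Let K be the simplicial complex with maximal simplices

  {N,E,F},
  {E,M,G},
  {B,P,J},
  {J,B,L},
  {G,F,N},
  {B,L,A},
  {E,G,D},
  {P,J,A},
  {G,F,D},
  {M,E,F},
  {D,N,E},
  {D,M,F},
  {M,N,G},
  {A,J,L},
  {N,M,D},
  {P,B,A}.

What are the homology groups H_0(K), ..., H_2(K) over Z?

Fix the vertex order A < B < D < E < F < G < J < L < M < N < P and write every simplex with vertices in increasing order. Then dim K = 2 and the simplices of K are:

  0-simplices (11): A, B, D, E, F, G, J, L, M, N, P
  1-simplices (24): AB, AJ, AL, AP, BJ, BL, BP, DE, DF, DG, DM, DN, EF, EG, EM, EN, FG, FM, FN, GM, GN, JL, JP, MN
  2-simplices (16): ABL, ABP, AJL, AJP, BJL, BJP, DEG, DEN, DFG, DFM, DMN, EFM, EFN, EGM, FGN, GMN

giving chain groups C_0 ≅ Z^11, C_1 ≅ Z^24, C_2 ≅ Z^16.

∂_1: C_1 → C_0 maps an edge to its endpoints' difference, ∂[p,q] = q − p. For instance
  ∂GN = N − G.
This gives a 11×24 integer matrix of rank 9; reducing to Smith normal form yields diagonal entries (1,1,1,1,1,1,1,1,1).

∂_2: C_2 → C_1 maps a triangle to the signed sum of its edges. For instance
  ∂AJP = JP − AP + AJ,
  ∂GMN = MN − GN + GM.
As a 24×16 matrix over Z this has rank 15, with invariant factors (1,1,1,1,1,1,1,1,1,1,1,1,1,1,2).

Computing H_k = (kernel of ∂_k) / (image of ∂_{k+1}):

  H_0: rank C_0 − rank ∂_1 = 11 − 9 = 2, and the invariant factors of ∂_1 are all 1, so H_0 = Z^2.
  H_1: rank ker ∂_1 − rank ∂_2 = (24 − 9) − 15 = 0, and ∂_2 has invariant factor 2 > 1, so H_1 = Z_2.
  H_2: rank ker ∂_2 − rank ∂_3 = (16 − 15) − 0 = 1, and there is no ∂_3, so H_2 = Z.

(K is a triangulation of the disjoint union of the 2-sphere S^2 and the real projective plane RP^2.)

H_0 = Z^2,  H_1 = Z_2,  H_2 = Z.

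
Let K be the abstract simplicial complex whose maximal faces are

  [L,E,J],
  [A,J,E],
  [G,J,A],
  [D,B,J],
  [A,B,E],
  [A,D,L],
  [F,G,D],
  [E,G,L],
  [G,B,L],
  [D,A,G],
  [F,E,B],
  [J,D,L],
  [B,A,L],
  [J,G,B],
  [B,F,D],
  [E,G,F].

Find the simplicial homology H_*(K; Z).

Fix the vertex order A < B < D < E < F < G < J < L and write every simplex with vertices in increasing order. Then dim K = 2 and the simplices of K are:

  0-simplices (8): A, B, D, E, F, G, J, L
  1-simplices (24): AB, AD, AE, AG, AJ, AL, BD, BE, BF, BG, BJ, BL, DF, DG, DJ, DL, EF, EG, EJ, EL, FG, GJ, GL, JL
  2-simplices (16): ABE, ABL, ADG, ADL, AEJ, AGJ, BDF, BDJ, BEF, BGJ, BGL, DFG, DJL, EFG, EGL, EJL

giving chain groups C_0 ≅ Z^8, C_1 ≅ Z^24, C_2 ≅ Z^16.

Boundary ∂_1: C_1 → C_0 sends each edge [p,q] (with p < q) to q − p.
This gives a 8×24 integer matrix of rank 7; reducing to Smith normal form yields diagonal entries (1,1,1,1,1,1,1).

The boundary map ∂_2: C_2 → C_1 maps a triangle to the signed sum of its edges. For instance
  ∂AEJ = EJ − AJ + AE,
  ∂BDF = DF − BF + BD.
The 24×16 boundary matrix has rank 15 and Smith normal form diag(1,1,1,1,1,1,1,1,1,1,1,1,1,1,1).

Reading off H_k = ker ∂_k / im ∂_{k+1}:

  H_0: rank C_0 − rank ∂_1 = 8 − 7 = 1, and the invariant factors of ∂_1 are all 1, so H_0 = Z.
  H_1: rank ker ∂_1 − rank ∂_2 = (24 − 7) − 15 = 2, and the invariant factors of ∂_2 are all 1, so H_1 = Z^2.
  H_2: rank ker ∂_2 − rank ∂_3 = (16 − 15) − 0 = 1, and there is no ∂_3, so H_2 = Z.

As a check, the Euler characteristic is 8 − 24 + 16 = 0, which agrees with 1 − 2 + 1 = 0.
(K is a triangulation of the torus T^2.)

H_0 = Z,  H_1 = Z^2,  H_2 = Z.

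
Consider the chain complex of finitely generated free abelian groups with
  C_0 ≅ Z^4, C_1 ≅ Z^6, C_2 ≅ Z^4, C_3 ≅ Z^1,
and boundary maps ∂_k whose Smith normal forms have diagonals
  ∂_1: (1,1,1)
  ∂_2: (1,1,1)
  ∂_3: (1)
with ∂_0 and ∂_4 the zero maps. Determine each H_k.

H_0: b_0 = 4 − 0 − 3 = 1; torsion from ∂_1 factors > 1: none. So H_0 ≅ Z.
H_1: b_1 = 6 − 3 − 3 = 0; torsion from ∂_2 factors > 1: none. So H_1 ≅ 0.
H_2: b_2 = 4 − 3 − 1 = 0; torsion from ∂_3 factors > 1: none. So H_2 ≅ 0.
H_3: b_3 = 1 − 1 − 0 = 0; torsion from ∂_4 factors > 1: none. So H_3 ≅ 0.

H_0 ≅ Z,  H_1 = 0,  H_2 = 0,  H_3 = 0.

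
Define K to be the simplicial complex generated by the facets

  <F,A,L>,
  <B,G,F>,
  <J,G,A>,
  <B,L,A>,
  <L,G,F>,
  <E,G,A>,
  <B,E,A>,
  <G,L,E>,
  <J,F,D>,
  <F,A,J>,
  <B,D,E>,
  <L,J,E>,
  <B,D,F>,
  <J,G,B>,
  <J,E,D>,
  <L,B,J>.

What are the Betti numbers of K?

K has 8 vertices, 24 edges, 16 triangles.
rank ∂_0 = 0, rank ∂_1 = 7 ⇒ b_0 = 8 − 0 − 7 = 1; all invariant factors of ∂_1 are 1 so no torsion. So H_0 ≅ Z.
rank ∂_1 = 7, rank ∂_2 = 15 ⇒ b_1 = 24 − 7 − 15 = 2; all invariant factors of ∂_2 are 1 so no torsion. So H_1 ≅ Z^2.
rank ∂_2 = 15, rank ∂_3 = 0 ⇒ b_2 = 16 − 15 − 0 = 1. So H_2 ≅ Z.

b_0 = 1, b_1 = 2, b_2 = 1.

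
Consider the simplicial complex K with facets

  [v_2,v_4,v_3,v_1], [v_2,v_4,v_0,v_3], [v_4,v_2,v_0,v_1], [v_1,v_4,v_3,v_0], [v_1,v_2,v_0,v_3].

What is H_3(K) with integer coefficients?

H_3 ≅ Z.

Fix the vertex order v_0 < v_1 < v_2 < v_3 < v_4 and write every simplex with vertices in increasing order. Then dim K = 3 and the simplices of K are:

  0-simplices (5): [v_0], [v_1], [v_2], [v_3], [v_4]
  1-simplices (10): [v_0,v_1], [v_0,v_2], [v_0,v_3], [v_0,v_4], [v_1,v_2], [v_1,v_3], [v_1,v_4], [v_2,v_3], [v_2,v_4], [v_3,v_4]
  2-simplices (10): [v_0,v_1,v_2], [v_0,v_1,v_3], [v_0,v_1,v_4], [v_0,v_2,v_3], [v_0,v_2,v_4], [v_0,v_3,v_4], [v_1,v_2,v_3], [v_1,v_2,v_4], [v_1,v_3,v_4], [v_2,v_3,v_4]
  3-simplices (5): [v_0,v_1,v_2,v_3], [v_0,v_1,v_2,v_4], [v_0,v_1,v_3,v_4], [v_0,v_2,v_3,v_4], [v_1,v_2,v_3,v_4]

Hence C_0 ≅ Z^5, C_1 ≅ Z^10, C_2 ≅ Z^10, C_3 ≅ Z^5.

Boundary ∂_1: C_1 → C_0 is given by ∂[p,q] = [q] − [p]. For instance
  ∂[v_3,v_4] = [v_4] − [v_3].
This gives a 5×10 integer matrix of rank 4; reducing to Smith normal form yields diagonal entries (1,1,1,1).

∂_2: C_2 → C_1 acts by ∂[p,q,r] = [q,r] − [p,r] + [p,q]. For instance
  ∂[v_0,v_1,v_4] = [v_1,v_4] − [v_0,v_4] + [v_0,v_1],
  ∂[v_2,v_3,v_4] = [v_3,v_4] − [v_2,v_4] + [v_2,v_3].
As a 10×10 matrix over Z this has rank 6, with invariant factors (1,1,1,1,1,1).

∂_3: C_3 → C_2 sends each 3-simplex σ to the alternating sum Σ_i (−1)^i (σ with its i-th vertex removed). For instance
  ∂[v_0,v_2,v_3,v_4] = [v_2,v_3,v_4] − [v_0,v_3,v_4] + [v_0,v_2,v_4] − [v_0,v_2,v_3],
  ∂[v_1,v_2,v_3,v_4] = [v_2,v_3,v_4] − [v_1,v_3,v_4] + [v_1,v_2,v_4] − [v_1,v_2,v_3].
This gives a 10×5 integer matrix of rank 4; reducing to Smith normal form yields diagonal entries (1,1,1,1).

Reading off H_k = ker ∂_k / im ∂_{k+1}:

  H_3: rank ker ∂_3 − rank ∂_4 = (5 − 4) − 0 = 1, and there is no ∂_4, so H_3 ≅ Z.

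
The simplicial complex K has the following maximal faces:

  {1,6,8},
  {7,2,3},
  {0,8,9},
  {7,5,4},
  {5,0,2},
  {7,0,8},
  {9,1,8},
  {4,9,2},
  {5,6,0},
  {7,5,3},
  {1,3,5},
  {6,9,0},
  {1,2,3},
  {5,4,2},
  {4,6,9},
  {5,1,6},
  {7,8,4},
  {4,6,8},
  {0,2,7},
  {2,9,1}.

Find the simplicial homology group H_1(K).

We work with the vertex ordering 0 < 1 < 2 < 3 < 4 < 5 < 6 < 7 < 8 < 9. The simplices of K, each written with vertices in increasing order, are:

  0-simplices (10): [0], [1], [2], [3], [4], [5], [6], [7], [8], [9]
  1-simplices (30): (30 of them)
  2-simplices (20): (20 of them)

so the chain groups are C_0 ≅ Z^10, C_1 ≅ Z^30, C_2 ≅ Z^20.

The boundary map ∂_1: C_1 → C_0 is given by ∂[p,q] = [q] − [p].
This gives a 10×30 integer matrix of rank 9; reducing to Smith normal form yields diagonal entries (1,1,1,1,1,1,1,1,1).

Boundary ∂_2: C_2 → C_1 sends each 2-simplex [p,q,r] to [q,r] − [p,r] + [p,q]. For instance
  ∂[4,7,8] = [7,8] − [4,8] + [4,7],
  ∂[4,5,7] = [5,7] − [4,7] + [4,5].
The resulting 30×20 matrix has rank 20, and its Smith normal form has invariant factors (1,1,1,1,1,1,1,1,1,1,1,1,1,1,1,1,1,1,1,2).

Now H_k = ker ∂_k / im ∂_{k+1}, so:

  H_1: rank ker ∂_1 − rank ∂_2 = (30 − 9) − 20 = 1, and ∂_2 has invariant factor 2 > 1, so H_1 ≅ Z ⊕ Z/2.

H_1 = Z ⊕ Z/2.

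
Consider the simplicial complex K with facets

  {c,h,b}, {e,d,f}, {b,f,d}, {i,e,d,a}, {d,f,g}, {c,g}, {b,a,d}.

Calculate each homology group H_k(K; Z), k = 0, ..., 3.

Fix the vertex order a < b < c < d < e < f < g < h < i and write every simplex with vertices in increasing order. Then dim K = 3 and the simplices of K are:

  0-simplices (9): a, b, c, d, e, f, g, h, i
  1-simplices (17): ab, ad, ae, ai, bc, bd, bf, bh, cg, ch, de, df, dg, di, ef, ei, fg
  2-simplices (9): abd, ade, adi, aei, bch, bdf, def, dei, dfg
  3-simplices (1): adei

so the chain groups are C_0 ≅ Z^9, C_1 ≅ Z^17, C_2 ≅ Z^9, C_3 ≅ Z^1.

∂_1: C_1 → C_0 sends each edge [p,q] (with p < q) to q − p. For instance
  ∂ab = b − a.
This gives a 9×17 integer matrix of rank 8; reducing to Smith normal form yields diagonal entries (1,1,1,1,1,1,1,1).

The boundary map ∂_2: C_2 → C_1 acts by ∂[p,q,r] = [q,r] − [p,r] + [p,q]. For instance
  ∂dei = ei − di + de,
  ∂bch = ch − bh + bc.
The resulting 17×9 matrix has rank 8, and its Smith normal form has invariant factors (1,1,1,1,1,1,1,1).

The boundary map ∂_3: C_3 → C_2 sends each 3-simplex σ to the alternating sum Σ_i (−1)^i (σ with its i-th vertex removed). For instance
  ∂adei = dei − aei + adi − ade.
As a 9×1 matrix over Z this has rank 1, with invariant factors (1).

Reading off H_k = ker ∂_k / im ∂_{k+1}:

  H_0: rank C_0 − rank ∂_1 = 9 − 8 = 1, and the invariant factors of ∂_1 are all 1, so H_0 ≅ Z.
  H_1: rank ker ∂_1 − rank ∂_2 = (17 − 8) − 8 = 1, and the invariant factors of ∂_2 are all 1, so H_1 ≅ Z.
  H_2: rank ker ∂_2 − rank ∂_3 = (9 − 8) − 1 = 0, and the invariant factors of ∂_3 are all 1, so H_2 ≅ 0.
  H_3: rank ker ∂_3 − rank ∂_4 = (1 − 1) − 0 = 0, and there is no ∂_4, so H_3 ≅ 0.

H_0 ≅ Z,  H_1 ≅ Z,  H_2 = 0,  H_3 = 0.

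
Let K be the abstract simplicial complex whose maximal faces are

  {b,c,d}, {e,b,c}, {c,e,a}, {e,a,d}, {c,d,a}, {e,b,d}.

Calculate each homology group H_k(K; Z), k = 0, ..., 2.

Order the vertices as a < b < c < d < e. Listing each simplex with vertices in this order, K has dimension 2 with simplices:

  0-simplices (5): a, b, c, d, e
  1-simplices (9): ac, ad, ae, bc, bd, be, cd, ce, de
  2-simplices (6): acd, ace, ade, bcd, bce, bde

giving chain groups C_0 ≅ Z^5, C_1 ≅ Z^9, C_2 ≅ Z^6.

Boundary ∂_1: C_1 → C_0 is given by ∂[p,q] = [q] − [p].
As a 5×9 matrix over Z this has rank 4, with invariant factors (1,1,1,1).

Boundary ∂_2: C_2 → C_1 maps a triangle to the signed sum of its edges. For instance
  ∂bce = ce − be + bc,
  ∂bcd = cd − bd + bc.
This gives a 9×6 integer matrix of rank 5; reducing to Smith normal form yields diagonal entries (1,1,1,1,1).

Computing H_k = (kernel of ∂_k) / (image of ∂_{k+1}):

  H_0: rank C_0 − rank ∂_1 = 5 − 4 = 1, and the invariant factors of ∂_1 are all 1, so H_0 ≅ Z.
  H_1: rank ker ∂_1 − rank ∂_2 = (9 − 4) − 5 = 0, and the invariant factors of ∂_2 are all 1, so H_1 ≅ 0.
  H_2: rank ker ∂_2 − rank ∂_3 = (6 − 5) − 0 = 1, and there is no ∂_3, so H_2 ≅ Z.

H_0 = Z,  H_1 = 0,  H_2 = Z.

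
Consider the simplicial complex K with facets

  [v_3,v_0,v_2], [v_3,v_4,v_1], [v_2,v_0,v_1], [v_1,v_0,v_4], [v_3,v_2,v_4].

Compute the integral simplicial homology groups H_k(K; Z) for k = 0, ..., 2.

H_0 = Z,  H_1 = Z,  H_2 = 0.

Take the total order v_0 < v_1 < v_2 < v_3 < v_4 on the vertex set. Then K (dimension 2) consists of the simplices:

  0-simplices (5): [v_0], [v_1], [v_2], [v_3], [v_4]
  1-simplices (10): [v_0,v_1], [v_0,v_2], [v_0,v_3], [v_0,v_4], [v_1,v_2], [v_1,v_3], [v_1,v_4], [v_2,v_3], [v_2,v_4], [v_3,v_4]
  2-simplices (5): [v_0,v_1,v_2], [v_0,v_1,v_4], [v_0,v_2,v_3], [v_1,v_3,v_4], [v_2,v_3,v_4]

Hence C_0 ≅ Z^5, C_1 ≅ Z^10, C_2 ≅ Z^5.

The boundary map ∂_1: C_1 → C_0 is given by ∂[p,q] = [q] − [p]. For instance
  ∂[v_0,v_2] = [v_2] − [v_0].
This gives a 5×10 integer matrix of rank 4; reducing to Smith normal form yields diagonal entries (1,1,1,1).

Boundary ∂_2: C_2 → C_1 maps a triangle to the signed sum of its edges. For instance
  ∂[v_0,v_2,v_3] = [v_2,v_3] − [v_0,v_3] + [v_0,v_2],
  ∂[v_0,v_1,v_4] = [v_1,v_4] − [v_0,v_4] + [v_0,v_1].
The 10×5 boundary matrix has rank 5 and Smith normal form diag(1,1,1,1,1).

Reading off H_k = ker ∂_k / im ∂_{k+1}:

  H_0: rank C_0 − rank ∂_1 = 5 − 4 = 1, and the invariant factors of ∂_1 are all 1, so H_0 ≅ Z.
  H_1: rank ker ∂_1 − rank ∂_2 = (10 − 4) − 5 = 1, and the invariant factors of ∂_2 are all 1, so H_1 ≅ Z.
  H_2: rank ker ∂_2 − rank ∂_3 = (5 − 5) − 0 = 0, and there is no ∂_3, so H_2 ≅ 0.

As a check, the Euler characteristic is 5 − 10 + 5 = 0, which agrees with 1 − 1 + 0 = 0.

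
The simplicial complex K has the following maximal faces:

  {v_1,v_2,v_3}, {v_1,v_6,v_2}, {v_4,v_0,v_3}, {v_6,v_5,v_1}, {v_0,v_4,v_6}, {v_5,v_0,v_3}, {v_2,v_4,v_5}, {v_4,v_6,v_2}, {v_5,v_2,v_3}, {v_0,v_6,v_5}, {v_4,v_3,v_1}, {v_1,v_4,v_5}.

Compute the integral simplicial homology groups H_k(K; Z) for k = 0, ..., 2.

H_0 ≅ Z,  H_1 ≅ Z/2,  H_2 = 0.

Take the total order v_0 < v_1 < v_2 < v_3 < v_4 < v_5 < v_6 on the vertex set. Then K (dimension 2) consists of the simplices:

  0-simplices (7): [v_0], [v_1], [v_2], [v_3], [v_4], [v_5], [v_6]
  1-simplices (18): (18 of them)
  2-simplices (12): (12 of them)

giving chain groups C_0 ≅ Z^7, C_1 ≅ Z^18, C_2 ≅ Z^12.

The boundary map ∂_1: C_1 → C_0 sends each edge [p,q] (with p < q) to q − p. For instance
  ∂[v_2,v_6] = [v_6] − [v_2].
The 7×18 boundary matrix has rank 6 and Smith normal form diag(1,1,1,1,1,1).

∂_2: C_2 → C_1 acts by ∂[p,q,r] = [q,r] − [p,r] + [p,q]. For instance
  ∂[v_0,v_4,v_6] = [v_4,v_6] − [v_0,v_6] + [v_0,v_4],
  ∂[v_1,v_3,v_4] = [v_3,v_4] − [v_1,v_4] + [v_1,v_3].
As a 18×12 matrix over Z this has rank 12, with invariant factors (1,1,1,1,1,1,1,1,1,1,1,2).

From H_k ≅ ker(∂_k) / im(∂_{k+1}) we obtain:

  H_0: rank C_0 − rank ∂_1 = 7 − 6 = 1, and the invariant factors of ∂_1 are all 1, so H_0 = Z.
  H_1: rank ker ∂_1 − rank ∂_2 = (18 − 6) − 12 = 0, and ∂_2 has invariant factor 2 > 1, so H_1 = Z/2.
  H_2: rank ker ∂_2 − rank ∂_3 = (12 − 12) − 0 = 0, and there is no ∂_3, so H_2 = 0.

(K is a triangulation of the real projective plane RP^2.)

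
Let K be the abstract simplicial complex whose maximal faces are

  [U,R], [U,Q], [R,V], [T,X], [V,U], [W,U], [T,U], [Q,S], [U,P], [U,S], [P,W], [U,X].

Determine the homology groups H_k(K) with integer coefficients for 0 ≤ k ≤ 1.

H_0 = Z,  H_1 = Z^4.

K has 9 vertices, 12 edges.
rank ∂_0 = 0, rank ∂_1 = 8 ⇒ b_0 = 9 − 0 − 8 = 1; all invariant factors of ∂_1 are 1 so no torsion. So H_0 ≅ Z.
rank ∂_1 = 8, rank ∂_2 = 0 ⇒ b_1 = 12 − 8 − 0 = 4. So H_1 ≅ Z^4.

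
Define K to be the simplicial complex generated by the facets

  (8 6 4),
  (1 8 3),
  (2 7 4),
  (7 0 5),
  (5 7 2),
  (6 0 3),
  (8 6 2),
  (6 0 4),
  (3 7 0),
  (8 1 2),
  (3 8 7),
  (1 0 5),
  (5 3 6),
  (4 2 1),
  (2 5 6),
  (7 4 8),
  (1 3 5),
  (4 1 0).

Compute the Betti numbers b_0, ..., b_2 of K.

Fix the vertex order 0 < 1 < 2 < 3 < 4 < 5 < 6 < 7 < 8 and write every simplex with vertices in increasing order. Then dim K = 2 and the simplices of K are:

  0-simplices (9): [0], [1], [2], [3], [4], [5], [6], [7], [8]
  1-simplices (27): (27 of them)
  2-simplices (18): [0,1,4], [0,1,5], [0,3,6], [0,3,7], [0,4,6], [0,5,7], [1,2,4], [1,2,8], [1,3,5], [1,3,8], [2,4,7], [2,5,6], [2,5,7], [2,6,8], [3,5,6], [3,7,8], [4,6,8], [4,7,8]

so the chain groups are C_0 ≅ Z^9, C_1 ≅ Z^27, C_2 ≅ Z^18.

The boundary map ∂_1: C_1 → C_0 sends each edge [p,q] (with p < q) to q − p.
This gives a 9×27 integer matrix of rank 8; reducing to Smith normal form yields diagonal entries (1,1,1,1,1,1,1,1).

∂_2: C_2 → C_1 sends each 2-simplex [p,q,r] to [q,r] − [p,r] + [p,q]. For instance
  ∂[0,3,7] = [3,7] − [0,7] + [0,3],
  ∂[0,5,7] = [5,7] − [0,7] + [0,5].
This gives a 27×18 integer matrix of rank 18; reducing to Smith normal form yields diagonal entries (1,1,1,1,1,1,1,1,1,1,1,1,1,1,1,1,1,2).

Now H_k = ker ∂_k / im ∂_{k+1}, so:

  H_0: rank C_0 − rank ∂_1 = 9 − 8 = 1, and the invariant factors of ∂_1 are all 1, so H_0 ≅ Z.
  H_1: rank ker ∂_1 − rank ∂_2 = (27 − 8) − 18 = 1, and ∂_2 has invariant factor 2 > 1, so H_1 ≅ Z × Z/2.
  H_2: rank ker ∂_2 − rank ∂_3 = (18 − 18) − 0 = 0, and there is no ∂_3, so H_2 ≅ 0.

As a check, the Euler characteristic is 9 − 27 + 18 = 0, which agrees with 1 − 1 + 0 = 0.
(K is a triangulation of the Klein bottle.)

Hence the Betti numbers are b_0 = 1, b_1 = 1, b_2 = 0.

b_0 = 1, b_1 = 1, b_2 = 0.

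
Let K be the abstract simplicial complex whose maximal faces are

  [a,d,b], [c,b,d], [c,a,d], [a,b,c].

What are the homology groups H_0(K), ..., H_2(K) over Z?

H_0 = Z,  H_1 = 0,  H_2 = Z.

Fix the vertex order a < b < c < d and write every simplex with vertices in increasing order. Then dim K = 2 and the simplices of K are:

  0-simplices (4): a, b, c, d
  1-simplices (6): ab, ac, ad, bc, bd, cd
  2-simplices (4): abc, abd, acd, bcd

Hence C_0 ≅ Z^4, C_1 ≅ Z^6, C_2 ≅ Z^4.

Boundary ∂_1: C_1 → C_0 maps an edge to its endpoints' difference, ∂[p,q] = q − p. For instance
  ∂bc = c − b.
The resulting 4×6 matrix has rank 3, and its Smith normal form has invariant factors (1,1,1).

Boundary ∂_2: C_2 → C_1 acts by ∂[p,q,r] = [q,r] − [p,r] + [p,q]. For instance
  ∂abd = bd − ad + ab,
  ∂acd = cd − ad + ac.
As a 6×4 matrix over Z this has rank 3, with invariant factors (1,1,1).

Computing H_k = (kernel of ∂_k) / (image of ∂_{k+1}):

  H_0: rank C_0 − rank ∂_1 = 4 − 3 = 1, and the invariant factors of ∂_1 are all 1, so H_0 ≅ Z.
  H_1: rank ker ∂_1 − rank ∂_2 = (6 − 3) − 3 = 0, and the invariant factors of ∂_2 are all 1, so H_1 ≅ 0.
  H_2: rank ker ∂_2 − rank ∂_3 = (4 − 3) − 0 = 1, and there is no ∂_3, so H_2 ≅ Z.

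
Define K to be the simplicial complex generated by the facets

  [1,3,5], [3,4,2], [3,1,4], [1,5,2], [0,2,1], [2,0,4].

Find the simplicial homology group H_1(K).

H_1 = Z.

Order the vertices as 0 < 1 < 2 < 3 < 4 < 5. Listing each simplex with vertices in this order, K has dimension 2 with simplices:

  0-simplices (6): [0], [1], [2], [3], [4], [5]
  1-simplices (12): [0,1], [0,2], [0,4], [1,2], [1,3], [1,4], [1,5], [2,3], [2,4], [2,5], [3,4], [3,5]
  2-simplices (6): [0,1,2], [0,2,4], [1,2,5], [1,3,4], [1,3,5], [2,3,4]

so the chain groups are C_0 ≅ Z^6, C_1 ≅ Z^12, C_2 ≅ Z^6.

∂_1: C_1 → C_0 maps an edge to its endpoints' difference, ∂[p,q] = q − p. For instance
  ∂[2,4] = [4] − [2].
The resulting 6×12 matrix has rank 5, and its Smith normal form has invariant factors (1,1,1,1,1).

Boundary ∂_2: C_2 → C_1 maps a triangle to the signed sum of its edges. For instance
  ∂[1,3,5] = [3,5] − [1,5] + [1,3],
  ∂[1,2,5] = [2,5] − [1,5] + [1,2].
This gives a 12×6 integer matrix of rank 6; reducing to Smith normal form yields diagonal entries (1,1,1,1,1,1).

Now H_k = ker ∂_k / im ∂_{k+1}, so:

  H_1: rank ker ∂_1 − rank ∂_2 = (12 − 5) − 6 = 1, and the invariant factors of ∂_2 are all 1, so H_1 = Z.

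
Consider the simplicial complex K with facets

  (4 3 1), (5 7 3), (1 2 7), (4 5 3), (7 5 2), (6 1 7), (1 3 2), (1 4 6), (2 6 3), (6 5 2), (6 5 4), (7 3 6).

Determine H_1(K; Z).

H_1 ≅ Z/2.

Take the total order 1 < 2 < 3 < 4 < 5 < 6 < 7 on the vertex set. Then K (dimension 2) consists of the simplices:

  0-simplices (7): [1], [2], [3], [4], [5], [6], [7]
  1-simplices (18): [1,2], [1,3], [1,4], [1,6], [1,7], [2,3], [2,5], [2,6], [2,7], [3,4], [3,5], [3,6], [3,7], [4,5], [4,6], [5,6], [5,7], [6,7]
  2-simplices (12): [1,2,3], [1,2,7], [1,3,4], [1,4,6], [1,6,7], [2,3,6], [2,5,6], [2,5,7], [3,4,5], [3,5,7], [3,6,7], [4,5,6]

so the chain groups are C_0 ≅ Z^7, C_1 ≅ Z^18, C_2 ≅ Z^12.

Boundary ∂_1: C_1 → C_0 maps an edge to its endpoints' difference, ∂[p,q] = q − p.
As a 7×18 matrix over Z this has rank 6, with invariant factors (1,1,1,1,1,1).

Boundary ∂_2: C_2 → C_1 sends each 2-simplex [p,q,r] to [q,r] − [p,r] + [p,q]. For instance
  ∂[1,4,6] = [4,6] − [1,6] + [1,4],
  ∂[2,5,7] = [5,7] − [2,7] + [2,5].
The 18×12 boundary matrix has rank 12 and Smith normal form diag(1,1,1,1,1,1,1,1,1,1,1,2).

From H_k ≅ ker(∂_k) / im(∂_{k+1}) we obtain:

  H_1: rank ker ∂_1 − rank ∂_2 = (18 − 6) − 12 = 0, and ∂_2 has invariant factor 2 > 1, so H_1 = Z/2.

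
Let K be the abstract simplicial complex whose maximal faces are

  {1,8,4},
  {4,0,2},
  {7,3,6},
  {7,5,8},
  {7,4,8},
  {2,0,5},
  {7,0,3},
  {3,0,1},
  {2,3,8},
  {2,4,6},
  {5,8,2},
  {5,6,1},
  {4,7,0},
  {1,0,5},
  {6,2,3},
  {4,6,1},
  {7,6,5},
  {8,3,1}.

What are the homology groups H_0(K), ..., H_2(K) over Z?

K has 9 vertices, 27 edges, 18 triangles.
rank ∂_0 = 0, rank ∂_1 = 8 ⇒ b_0 = 9 − 0 − 8 = 1; all invariant factors of ∂_1 are 1 so no torsion. So H_0 ≅ Z.
rank ∂_1 = 8, rank ∂_2 = 17 ⇒ b_1 = 27 − 8 − 17 = 2; all invariant factors of ∂_2 are 1 so no torsion. So H_1 ≅ Z^2.
rank ∂_2 = 17, rank ∂_3 = 0 ⇒ b_2 = 18 − 17 − 0 = 1. So H_2 ≅ Z.

H_0 ≅ Z,  H_1 ≅ Z^2,  H_2 ≅ Z.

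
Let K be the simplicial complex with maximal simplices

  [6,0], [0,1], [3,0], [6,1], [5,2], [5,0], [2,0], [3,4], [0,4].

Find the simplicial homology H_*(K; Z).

Take the total order 0 < 1 < 2 < 3 < 4 < 5 < 6 on the vertex set. Then K (dimension 1) consists of the simplices:

  0-simplices (7): [0], [1], [2], [3], [4], [5], [6]
  1-simplices (9): [0,1], [0,2], [0,3], [0,4], [0,5], [0,6], [1,6], [2,5], [3,4]

so the chain groups are C_0 ≅ Z^7, C_1 ≅ Z^9.

The boundary map ∂_1: C_1 → C_0 is given by ∂[p,q] = [q] − [p]. For instance
  ∂[0,5] = [5] − [0].
The resulting 7×9 matrix has rank 6, and its Smith normal form has invariant factors (1,1,1,1,1,1).

Now H_k = ker ∂_k / im ∂_{k+1}, so:

  H_0: rank C_0 − rank ∂_1 = 7 − 6 = 1, and the invariant factors of ∂_1 are all 1, so H_0 ≅ Z.
  H_1: rank ker ∂_1 − rank ∂_2 = (9 − 6) − 0 = 3, and there is no ∂_2, so H_1 ≅ Z^3.

As a check, the Euler characteristic is 7 − 9 = -2, which agrees with 1 − 3 = -2.
(K is a triangulation of a wedge of 3 circles.)

H_0 = Z,  H_1 = Z^3.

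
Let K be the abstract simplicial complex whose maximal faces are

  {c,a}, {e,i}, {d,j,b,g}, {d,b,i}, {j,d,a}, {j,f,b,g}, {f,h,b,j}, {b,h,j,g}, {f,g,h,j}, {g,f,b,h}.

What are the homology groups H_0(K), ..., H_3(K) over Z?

H_0 ≅ Z,  H_1 = 0,  H_2 = 0,  H_3 ≅ Z.

K has 10 vertices, 19 edges, 15 triangles, 6 3-simplices.
rank ∂_0 = 0, rank ∂_1 = 9 ⇒ b_0 = 10 − 0 − 9 = 1; all invariant factors of ∂_1 are 1 so no torsion. So H_0 = Z.
rank ∂_1 = 9, rank ∂_2 = 10 ⇒ b_1 = 19 − 9 − 10 = 0; all invariant factors of ∂_2 are 1 so no torsion. So H_1 = 0.
rank ∂_2 = 10, rank ∂_3 = 5 ⇒ b_2 = 15 − 10 − 5 = 0; all invariant factors of ∂_3 are 1 so no torsion. So H_2 = 0.
rank ∂_3 = 5, rank ∂_4 = 0 ⇒ b_3 = 6 − 5 − 0 = 1. So H_3 = Z.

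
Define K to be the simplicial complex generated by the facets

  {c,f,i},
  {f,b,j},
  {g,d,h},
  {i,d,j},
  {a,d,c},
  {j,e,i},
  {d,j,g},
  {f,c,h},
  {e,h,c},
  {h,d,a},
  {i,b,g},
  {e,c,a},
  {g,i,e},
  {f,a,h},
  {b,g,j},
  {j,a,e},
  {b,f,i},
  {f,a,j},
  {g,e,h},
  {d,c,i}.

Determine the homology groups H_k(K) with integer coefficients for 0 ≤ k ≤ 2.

Fix the vertex order a < b < c < d < e < f < g < h < i < j and write every simplex with vertices in increasing order. Then dim K = 2 and the simplices of K are:

  0-simplices (10): a, b, c, d, e, f, g, h, i, j
  1-simplices (30): ac, ad, ae, af, ah, aj, bf, bg, bi, bj, cd, ce, cf, ch, ci, dg, dh, di, dj, eg, eh, ei, ej, fh, fi, fj, gh, gi, gj, ij
  2-simplices (20): acd, ace, adh, aej, afh, afj, bfi, bfj, bgi, bgj, cdi, ceh, cfh, cfi, dgh, dgj, dij, egh, egi, eij

giving chain groups C_0 ≅ Z^10, C_1 ≅ Z^30, C_2 ≅ Z^20.

The boundary map ∂_1: C_1 → C_0 sends each edge [p,q] (with p < q) to q − p. For instance
  ∂ad = d − a.
As a 10×30 matrix over Z this has rank 9, with invariant factors (1,1,1,1,1,1,1,1,1).

The boundary map ∂_2: C_2 → C_1 sends each 2-simplex [p,q,r] to [q,r] − [p,r] + [p,q]. For instance
  ∂dgh = gh − dh + dg,
  ∂ace = ce − ae + ac.
The resulting 30×20 matrix has rank 20, and its Smith normal form has invariant factors (1,1,1,1,1,1,1,1,1,1,1,1,1,1,1,1,1,1,1,2).

Reading off H_k = ker ∂_k / im ∂_{k+1}:

  H_0: rank C_0 − rank ∂_1 = 10 − 9 = 1, and the invariant factors of ∂_1 are all 1, so H_0 = Z.
  H_1: rank ker ∂_1 − rank ∂_2 = (30 − 9) − 20 = 1, and ∂_2 has invariant factor 2 > 1, so H_1 = Z ⊕ Z/2Z.
  H_2: rank ker ∂_2 − rank ∂_3 = (20 − 20) − 0 = 0, and there is no ∂_3, so H_2 = 0.

(K is a triangulation of the Klein bottle.)

H_0 = Z,  H_1 = Z ⊕ Z/2Z,  H_2 = 0.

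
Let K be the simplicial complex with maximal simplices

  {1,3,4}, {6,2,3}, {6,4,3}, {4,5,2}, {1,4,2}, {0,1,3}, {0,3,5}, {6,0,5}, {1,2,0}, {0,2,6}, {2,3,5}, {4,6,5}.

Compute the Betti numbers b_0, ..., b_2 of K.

b_0 = 1, b_1 = 0, b_2 = 0.

We work with the vertex ordering 0 < 1 < 2 < 3 < 4 < 5 < 6. The simplices of K, each written with vertices in increasing order, are:

  0-simplices (7): [0], [1], [2], [3], [4], [5], [6]
  1-simplices (18): [0,1], [0,2], [0,3], [0,5], [0,6], [1,2], [1,3], [1,4], [2,3], [2,4], [2,5], [2,6], [3,4], [3,5], [3,6], [4,5], [4,6], [5,6]
  2-simplices (12): [0,1,2], [0,1,3], [0,2,6], [0,3,5], [0,5,6], [1,2,4], [1,3,4], [2,3,5], [2,3,6], [2,4,5], [3,4,6], [4,5,6]

giving chain groups C_0 ≅ Z^7, C_1 ≅ Z^18, C_2 ≅ Z^12.

∂_1: C_1 → C_0 is given by ∂[p,q] = [q] − [p]. For instance
  ∂[2,3] = [3] − [2].
This gives a 7×18 integer matrix of rank 6; reducing to Smith normal form yields diagonal entries (1,1,1,1,1,1).

∂_2: C_2 → C_1 maps a triangle to the signed sum of its edges. For instance
  ∂[0,2,6] = [2,6] − [0,6] + [0,2],
  ∂[3,4,6] = [4,6] − [3,6] + [3,4].
This gives a 18×12 integer matrix of rank 12; reducing to Smith normal form yields diagonal entries (1,1,1,1,1,1,1,1,1,1,1,2).

Now H_k = ker ∂_k / im ∂_{k+1}, so:

  H_0: rank C_0 − rank ∂_1 = 7 − 6 = 1, and the invariant factors of ∂_1 are all 1, so H_0 = Z.
  H_1: rank ker ∂_1 − rank ∂_2 = (18 − 6) − 12 = 0, and ∂_2 has invariant factor 2 > 1, so H_1 = Z_2.
  H_2: rank ker ∂_2 − rank ∂_3 = (12 − 12) − 0 = 0, and there is no ∂_3, so H_2 = 0.

Hence the Betti numbers are b_0 = 1, b_1 = 0, b_2 = 0.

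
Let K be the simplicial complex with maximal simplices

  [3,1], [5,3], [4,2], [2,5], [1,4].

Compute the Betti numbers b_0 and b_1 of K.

b_0 = 1, b_1 = 1.

Order the vertices as 1 < 2 < 3 < 4 < 5. Listing each simplex with vertices in this order, K has dimension 1 with simplices:

  0-simplices (5): [1], [2], [3], [4], [5]
  1-simplices (5): [1,3], [1,4], [2,4], [2,5], [3,5]

so the chain groups are C_0 ≅ Z^5, C_1 ≅ Z^5.

The boundary map ∂_1: C_1 → C_0 maps an edge to its endpoints' difference, ∂[p,q] = q − p. For instance
  ∂[2,5] = [5] − [2].
The 5×5 boundary matrix has rank 4 and Smith normal form diag(1,1,1,1).

Now H_k = ker ∂_k / im ∂_{k+1}, so:

  H_0: rank C_0 − rank ∂_1 = 5 − 4 = 1, and the invariant factors of ∂_1 are all 1, so H_0 ≅ Z.
  H_1: rank ker ∂_1 − rank ∂_2 = (5 − 4) − 0 = 1, and there is no ∂_2, so H_1 ≅ Z.

(K is a triangulation of the circle S^1.)

Hence the Betti numbers are b_0 = 1, b_1 = 1.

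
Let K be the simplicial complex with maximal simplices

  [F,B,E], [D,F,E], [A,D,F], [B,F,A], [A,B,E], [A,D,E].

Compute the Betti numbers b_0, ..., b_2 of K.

b_0 = 1, b_1 = 0, b_2 = 1.

Order the vertices as A < B < D < E < F. Listing each simplex with vertices in this order, K has dimension 2 with simplices:

  0-simplices (5): A, B, D, E, F
  1-simplices (9): AB, AD, AE, AF, BE, BF, DE, DF, EF
  2-simplices (6): ABE, ABF, ADE, ADF, BEF, DEF

giving chain groups C_0 ≅ Z^5, C_1 ≅ Z^9, C_2 ≅ Z^6.

∂_1: C_1 → C_0 sends each edge [p,q] (with p < q) to q − p.
As a 5×9 matrix over Z this has rank 4, with invariant factors (1,1,1,1).

The boundary map ∂_2: C_2 → C_1 maps a triangle to the signed sum of its edges. For instance
  ∂ADF = DF − AF + AD,
  ∂ABF = BF − AF + AB.
The resulting 9×6 matrix has rank 5, and its Smith normal form has invariant factors (1,1,1,1,1).

Computing H_k = (kernel of ∂_k) / (image of ∂_{k+1}):

  H_0: rank C_0 − rank ∂_1 = 5 − 4 = 1, and the invariant factors of ∂_1 are all 1, so H_0 ≅ Z.
  H_1: rank ker ∂_1 − rank ∂_2 = (9 − 4) − 5 = 0, and the invariant factors of ∂_2 are all 1, so H_1 ≅ 0.
  H_2: rank ker ∂_2 − rank ∂_3 = (6 − 5) − 0 = 1, and there is no ∂_3, so H_2 ≅ Z.

Hence the Betti numbers are b_0 = 1, b_1 = 0, b_2 = 1.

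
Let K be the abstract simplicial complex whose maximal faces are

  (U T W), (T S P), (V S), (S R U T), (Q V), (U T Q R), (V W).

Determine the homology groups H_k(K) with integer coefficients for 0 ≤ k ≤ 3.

Take the total order P < Q < R < S < T < U < V < W on the vertex set. Then K (dimension 3) consists of the simplices:

  0-simplices (8): P, Q, R, S, T, U, V, W
  1-simplices (16): PS, PT, QR, QT, QU, QV, RS, RT, RU, ST, SU, SV, TU, TW, UW, VW
  2-simplices (9): PST, QRT, QRU, QTU, RST, RSU, RTU, STU, TUW
  3-simplices (2): QRTU, RSTU

Hence C_0 ≅ Z^8, C_1 ≅ Z^16, C_2 ≅ Z^9, C_3 ≅ Z^2.

Boundary ∂_1: C_1 → C_0 maps an edge to its endpoints' difference, ∂[p,q] = q − p.
As a 8×16 matrix over Z this has rank 7, with invariant factors (1,1,1,1,1,1,1).

∂_2: C_2 → C_1 sends each 2-simplex [p,q,r] to [q,r] − [p,r] + [p,q]. For instance
  ∂RTU = TU − RU + RT,
  ∂STU = TU − SU + ST.
This gives a 16×9 integer matrix of rank 7; reducing to Smith normal form yields diagonal entries (1,1,1,1,1,1,1).

The boundary map ∂_3: C_3 → C_2 sends each 3-simplex σ to the alternating sum Σ_i (−1)^i (σ with its i-th vertex removed). For instance
  ∂QRTU = RTU − QTU + QRU − QRT,
  ∂RSTU = STU − RTU + RSU − RST.
The 9×2 boundary matrix has rank 2 and Smith normal form diag(1,1).

Reading off H_k = ker ∂_k / im ∂_{k+1}:

  H_0: rank C_0 − rank ∂_1 = 8 − 7 = 1, and the invariant factors of ∂_1 are all 1, so H_0 = Z.
  H_1: rank ker ∂_1 − rank ∂_2 = (16 − 7) − 7 = 2, and the invariant factors of ∂_2 are all 1, so H_1 = Z^2.
  H_2: rank ker ∂_2 − rank ∂_3 = (9 − 7) − 2 = 0, and the invariant factors of ∂_3 are all 1, so H_2 = 0.
  H_3: rank ker ∂_3 − rank ∂_4 = (2 − 2) − 0 = 0, and there is no ∂_4, so H_3 = 0.

As a check, the Euler characteristic is 8 − 16 + 9 − 2 = -1, which agrees with 1 − 2 + 0 − 0 = -1.

H_0 ≅ Z,  H_1 ≅ Z^2,  H_2 = 0,  H_3 = 0.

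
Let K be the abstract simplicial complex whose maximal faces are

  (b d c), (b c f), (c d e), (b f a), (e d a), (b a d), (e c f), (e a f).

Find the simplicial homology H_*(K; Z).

H_0 = Z,  H_1 = 0,  H_2 = Z.

Take the total order a < b < c < d < e < f on the vertex set. Then K (dimension 2) consists of the simplices:

  0-simplices (6): a, b, c, d, e, f
  1-simplices (12): ab, ad, ae, af, bc, bd, bf, cd, ce, cf, de, ef
  2-simplices (8): abd, abf, ade, aef, bcd, bcf, cde, cef

so the chain groups are C_0 ≅ Z^6, C_1 ≅ Z^12, C_2 ≅ Z^8.

The boundary map ∂_1: C_1 → C_0 is given by ∂[p,q] = [q] − [p]. For instance
  ∂cd = d − c.
The resulting 6×12 matrix has rank 5, and its Smith normal form has invariant factors (1,1,1,1,1).

∂_2: C_2 → C_1 sends each 2-simplex [p,q,r] to [q,r] − [p,r] + [p,q]. For instance
  ∂aef = ef − af + ae,
  ∂abf = bf − af + ab.
As a 12×8 matrix over Z this has rank 7, with invariant factors (1,1,1,1,1,1,1).

Computing H_k = (kernel of ∂_k) / (image of ∂_{k+1}):

  H_0: rank C_0 − rank ∂_1 = 6 − 5 = 1, and the invariant factors of ∂_1 are all 1, so H_0 ≅ Z.
  H_1: rank ker ∂_1 − rank ∂_2 = (12 − 5) − 7 = 0, and the invariant factors of ∂_2 are all 1, so H_1 ≅ 0.
  H_2: rank ker ∂_2 − rank ∂_3 = (8 − 7) − 0 = 1, and there is no ∂_3, so H_2 ≅ Z.

As a check, the Euler characteristic is 6 − 12 + 8 = 2, which agrees with 1 − 0 + 1 = 2.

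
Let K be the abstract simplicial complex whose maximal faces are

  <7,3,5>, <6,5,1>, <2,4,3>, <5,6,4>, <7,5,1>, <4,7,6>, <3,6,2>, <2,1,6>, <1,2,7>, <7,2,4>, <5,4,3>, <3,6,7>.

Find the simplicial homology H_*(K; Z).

K has 7 vertices, 18 edges, 12 triangles.
rank ∂_0 = 0, rank ∂_1 = 6 ⇒ b_0 = 7 − 0 − 6 = 1; all invariant factors of ∂_1 are 1 so no torsion. So H_0 = Z.
rank ∂_1 = 6, rank ∂_2 = 12 ⇒ b_1 = 18 − 6 − 12 = 0; ∂_2 has invariant factor(s) [2] giving torsion. So H_1 = Z/2.
rank ∂_2 = 12, rank ∂_3 = 0 ⇒ b_2 = 12 − 12 − 0 = 0. So H_2 = 0.

H_0 = Z,  H_1 = Z/2,  H_2 = 0.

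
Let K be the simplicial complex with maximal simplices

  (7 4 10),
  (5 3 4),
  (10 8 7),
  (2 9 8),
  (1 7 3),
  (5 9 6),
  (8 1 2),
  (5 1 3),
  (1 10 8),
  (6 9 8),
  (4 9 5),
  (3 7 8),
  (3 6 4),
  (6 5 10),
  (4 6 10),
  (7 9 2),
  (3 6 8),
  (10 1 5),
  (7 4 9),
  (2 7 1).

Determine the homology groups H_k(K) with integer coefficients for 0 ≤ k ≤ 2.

K has 10 vertices, 30 edges, 20 triangles.
rank ∂_0 = 0, rank ∂_1 = 9 ⇒ b_0 = 10 − 0 − 9 = 1; all invariant factors of ∂_1 are 1 so no torsion. So H_0 = Z.
rank ∂_1 = 9, rank ∂_2 = 20 ⇒ b_1 = 30 − 9 − 20 = 1; ∂_2 has invariant factor(s) [2] giving torsion. So H_1 = Z × Z/2.
rank ∂_2 = 20, rank ∂_3 = 0 ⇒ b_2 = 20 − 20 − 0 = 0. So H_2 = 0.

H_0 ≅ Z,  H_1 ≅ Z × Z/2,  H_2 = 0.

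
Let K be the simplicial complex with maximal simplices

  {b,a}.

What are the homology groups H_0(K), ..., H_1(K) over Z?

We work with the vertex ordering a < b. The simplices of K, each written with vertices in increasing order, are:

  0-simplices (2): a, b
  1-simplices (1): ab

Hence C_0 ≅ Z^2, C_1 ≅ Z^1.

∂_1: C_1 → C_0 maps an edge to its endpoints' difference, ∂[p,q] = q − p.
The resulting 2×1 matrix has rank 1, and its Smith normal form has invariant factors (1).

Now H_k = ker ∂_k / im ∂_{k+1}, so:

  H_0: rank C_0 − rank ∂_1 = 2 − 1 = 1, and the invariant factors of ∂_1 are all 1, so H_0 = Z.
  H_1: rank ker ∂_1 − rank ∂_2 = (1 − 1) − 0 = 0, and there is no ∂_2, so H_1 = 0.

H_0 ≅ Z,  H_1 = 0.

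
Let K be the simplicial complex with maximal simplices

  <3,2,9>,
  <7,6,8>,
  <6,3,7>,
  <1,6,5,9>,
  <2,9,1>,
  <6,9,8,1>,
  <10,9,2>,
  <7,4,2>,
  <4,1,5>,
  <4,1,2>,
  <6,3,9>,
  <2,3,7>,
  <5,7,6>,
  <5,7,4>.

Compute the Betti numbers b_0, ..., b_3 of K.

Fix the vertex order 1 < 2 < 3 < 4 < 5 < 6 < 7 < 8 < 9 < 10 and write every simplex with vertices in increasing order. Then dim K = 3 and the simplices of K are:

  0-simplices (10): [1], [2], [3], [4], [5], [6], [7], [8], [9], [10]
  1-simplices (25): (25 of them)
  2-simplices (19): (19 of them)
  3-simplices (2): [1,5,6,9], [1,6,8,9]

so the chain groups are C_0 ≅ Z^10, C_1 ≅ Z^25, C_2 ≅ Z^19, C_3 ≅ Z^2.

The boundary map ∂_1: C_1 → C_0 sends each edge [p,q] (with p < q) to q − p. For instance
  ∂[5,7] = [7] − [5].
The 10×25 boundary matrix has rank 9 and Smith normal form diag(1,1,1,1,1,1,1,1,1).

∂_2: C_2 → C_1 acts by ∂[p,q,r] = [q,r] − [p,r] + [p,q]. For instance
  ∂[4,5,7] = [5,7] − [4,7] + [4,5],
  ∂[1,5,6] = [5,6] − [1,6] + [1,5].
The resulting 25×19 matrix has rank 16, and its Smith normal form has invariant factors (1,1,1,1,1,1,1,1,1,1,1,1,1,1,1,1).

∂_3: C_3 → C_2 sends each 3-simplex σ to the alternating sum Σ_i (−1)^i (σ with its i-th vertex removed). For instance
  ∂[1,6,8,9] = [6,8,9] − [1,8,9] + [1,6,9] − [1,6,8],
  ∂[1,5,6,9] = [5,6,9] − [1,6,9] + [1,5,9] − [1,5,6].
This gives a 19×2 integer matrix of rank 2; reducing to Smith normal form yields diagonal entries (1,1).

Computing H_k = (kernel of ∂_k) / (image of ∂_{k+1}):

  H_0: rank C_0 − rank ∂_1 = 10 − 9 = 1, and the invariant factors of ∂_1 are all 1, so H_0 ≅ Z.
  H_1: rank ker ∂_1 − rank ∂_2 = (25 − 9) − 16 = 0, and the invariant factors of ∂_2 are all 1, so H_1 ≅ 0.
  H_2: rank ker ∂_2 − rank ∂_3 = (19 − 16) − 2 = 1, and the invariant factors of ∂_3 are all 1, so H_2 ≅ Z.
  H_3: rank ker ∂_3 − rank ∂_4 = (2 − 2) − 0 = 0, and there is no ∂_4, so H_3 ≅ 0.

As a check, the Euler characteristic is 10 − 25 + 19 − 2 = 2, which agrees with 1 − 0 + 1 − 0 = 2.

Hence the Betti numbers are b_0 = 1, b_1 = 0, b_2 = 1, b_3 = 0.

b_0 = 1, b_1 = 0, b_2 = 1, b_3 = 0.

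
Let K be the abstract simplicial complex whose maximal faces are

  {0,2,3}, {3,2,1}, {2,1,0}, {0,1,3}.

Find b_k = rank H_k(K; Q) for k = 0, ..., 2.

K has 4 vertices, 6 edges, 4 triangles.
rank ∂_0 = 0, rank ∂_1 = 3 ⇒ b_0 = 4 − 0 − 3 = 1; all invariant factors of ∂_1 are 1 so no torsion. So H_0 = Z.
rank ∂_1 = 3, rank ∂_2 = 3 ⇒ b_1 = 6 − 3 − 3 = 0; all invariant factors of ∂_2 are 1 so no torsion. So H_1 = 0.
rank ∂_2 = 3, rank ∂_3 = 0 ⇒ b_2 = 4 − 3 − 0 = 1. So H_2 = Z.

b_0 = 1, b_1 = 0, b_2 = 1.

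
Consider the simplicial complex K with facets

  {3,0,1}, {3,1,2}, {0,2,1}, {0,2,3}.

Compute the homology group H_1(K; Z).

Fix the vertex order 0 < 1 < 2 < 3 and write every simplex with vertices in increasing order. Then dim K = 2 and the simplices of K are:

  0-simplices (4): [0], [1], [2], [3]
  1-simplices (6): [0,1], [0,2], [0,3], [1,2], [1,3], [2,3]
  2-simplices (4): [0,1,2], [0,1,3], [0,2,3], [1,2,3]

giving chain groups C_0 ≅ Z^4, C_1 ≅ Z^6, C_2 ≅ Z^4.

∂_1: C_1 → C_0 sends each edge [p,q] (with p < q) to q − p. For instance
  ∂[1,2] = [2] − [1].
The resulting 4×6 matrix has rank 3, and its Smith normal form has invariant factors (1,1,1).

The boundary map ∂_2: C_2 → C_1 maps a triangle to the signed sum of its edges. For instance
  ∂[0,1,3] = [1,3] − [0,3] + [0,1],
  ∂[0,2,3] = [2,3] − [0,3] + [0,2].
This gives a 6×4 integer matrix of rank 3; reducing to Smith normal form yields diagonal entries (1,1,1).

From H_k ≅ ker(∂_k) / im(∂_{k+1}) we obtain:

  H_1: rank ker ∂_1 − rank ∂_2 = (6 − 3) − 3 = 0, and the invariant factors of ∂_2 are all 1, so H_1 = 0.

H_1 = 0.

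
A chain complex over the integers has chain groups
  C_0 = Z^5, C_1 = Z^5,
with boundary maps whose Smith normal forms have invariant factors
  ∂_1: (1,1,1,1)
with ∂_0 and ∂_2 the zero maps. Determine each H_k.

H_0: b_0 = 5 − 0 − 4 = 1; torsion from ∂_1 factors > 1: none. So H_0 ≅ Z.
H_1: b_1 = 5 − 4 − 0 = 1; torsion from ∂_2 factors > 1: none. So H_1 ≅ Z.

H_0 ≅ Z,  H_1 ≅ Z.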